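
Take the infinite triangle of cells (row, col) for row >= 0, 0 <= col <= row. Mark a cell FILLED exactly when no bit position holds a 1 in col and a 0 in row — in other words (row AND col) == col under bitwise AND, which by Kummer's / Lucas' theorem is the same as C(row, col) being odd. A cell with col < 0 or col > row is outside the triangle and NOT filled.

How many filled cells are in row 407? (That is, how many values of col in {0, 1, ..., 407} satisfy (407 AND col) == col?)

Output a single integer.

Answer: 64

Derivation:
407 in binary = 110010111
popcount(407) = number of 1-bits in 110010111 = 6
A col c satisfies (407 AND c) == c iff every set bit of c is also set in 407; each of the 6 set bits of 407 can independently be on or off in c.
count = 2^6 = 64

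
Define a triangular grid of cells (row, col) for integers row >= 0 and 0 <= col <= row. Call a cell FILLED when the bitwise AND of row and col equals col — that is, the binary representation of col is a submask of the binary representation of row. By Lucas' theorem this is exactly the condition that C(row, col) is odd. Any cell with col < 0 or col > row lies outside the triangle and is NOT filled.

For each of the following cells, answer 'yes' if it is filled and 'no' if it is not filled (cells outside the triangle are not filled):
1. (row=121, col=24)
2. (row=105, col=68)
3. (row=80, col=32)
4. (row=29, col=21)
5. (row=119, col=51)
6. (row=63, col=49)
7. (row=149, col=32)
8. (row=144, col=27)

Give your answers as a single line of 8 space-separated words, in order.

(121,24): row=0b1111001, col=0b11000, row AND col = 0b11000 = 24; 24 == 24 -> filled
(105,68): row=0b1101001, col=0b1000100, row AND col = 0b1000000 = 64; 64 != 68 -> empty
(80,32): row=0b1010000, col=0b100000, row AND col = 0b0 = 0; 0 != 32 -> empty
(29,21): row=0b11101, col=0b10101, row AND col = 0b10101 = 21; 21 == 21 -> filled
(119,51): row=0b1110111, col=0b110011, row AND col = 0b110011 = 51; 51 == 51 -> filled
(63,49): row=0b111111, col=0b110001, row AND col = 0b110001 = 49; 49 == 49 -> filled
(149,32): row=0b10010101, col=0b100000, row AND col = 0b0 = 0; 0 != 32 -> empty
(144,27): row=0b10010000, col=0b11011, row AND col = 0b10000 = 16; 16 != 27 -> empty

Answer: yes no no yes yes yes no no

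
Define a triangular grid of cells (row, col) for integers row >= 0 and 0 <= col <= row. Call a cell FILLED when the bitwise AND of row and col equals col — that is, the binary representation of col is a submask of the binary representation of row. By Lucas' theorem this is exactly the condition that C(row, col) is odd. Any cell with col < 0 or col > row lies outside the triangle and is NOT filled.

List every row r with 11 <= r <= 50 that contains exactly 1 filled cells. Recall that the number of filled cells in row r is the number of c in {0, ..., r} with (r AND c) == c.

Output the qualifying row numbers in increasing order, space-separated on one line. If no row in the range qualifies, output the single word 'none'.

Row r has 2^popcount(r) filled cells, so we need popcount(r) = log2(1) = 0.
Scan r = 11..50 and keep those with exactly 0 one-bits:
r=11=1011 popcount=3 -> skip
r=12=1100 popcount=2 -> skip
r=13=1101 popcount=3 -> skip
r=14=1110 popcount=3 -> skip
r=15=1111 popcount=4 -> skip
r=16=10000 popcount=1 -> skip
r=17=10001 popcount=2 -> skip
r=18=10010 popcount=2 -> skip
r=19=10011 popcount=3 -> skip
r=20=10100 popcount=2 -> skip
r=21=10101 popcount=3 -> skip
r=22=10110 popcount=3 -> skip
r=23=10111 popcount=4 -> skip
r=24=11000 popcount=2 -> skip
r=25=11001 popcount=3 -> skip
r=26=11010 popcount=3 -> skip
r=27=11011 popcount=4 -> skip
r=28=11100 popcount=3 -> skip
r=29=11101 popcount=4 -> skip
r=30=11110 popcount=4 -> skip
r=31=11111 popcount=5 -> skip
r=32=100000 popcount=1 -> skip
r=33=100001 popcount=2 -> skip
r=34=100010 popcount=2 -> skip
r=35=100011 popcount=3 -> skip
r=36=100100 popcount=2 -> skip
r=37=100101 popcount=3 -> skip
r=38=100110 popcount=3 -> skip
r=39=100111 popcount=4 -> skip
r=40=101000 popcount=2 -> skip
r=41=101001 popcount=3 -> skip
r=42=101010 popcount=3 -> skip
r=43=101011 popcount=4 -> skip
r=44=101100 popcount=3 -> skip
r=45=101101 popcount=4 -> skip
r=46=101110 popcount=4 -> skip
r=47=101111 popcount=5 -> skip
r=48=110000 popcount=2 -> skip
r=49=110001 popcount=3 -> skip
r=50=110010 popcount=3 -> skip
Kept rows: none

Answer: none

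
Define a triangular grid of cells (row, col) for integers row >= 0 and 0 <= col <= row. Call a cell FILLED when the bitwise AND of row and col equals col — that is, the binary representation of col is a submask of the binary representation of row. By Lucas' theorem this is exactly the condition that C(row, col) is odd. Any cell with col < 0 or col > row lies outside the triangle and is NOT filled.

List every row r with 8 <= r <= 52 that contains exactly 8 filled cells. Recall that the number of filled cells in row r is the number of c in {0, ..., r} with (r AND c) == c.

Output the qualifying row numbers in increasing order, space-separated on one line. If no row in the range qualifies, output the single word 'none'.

Answer: 11 13 14 19 21 22 25 26 28 35 37 38 41 42 44 49 50 52

Derivation:
Row r has 2^popcount(r) filled cells, so we need popcount(r) = log2(8) = 3.
Scan r = 8..52 and keep those with exactly 3 one-bits:
r=8=1000 popcount=1 -> skip
r=9=1001 popcount=2 -> skip
r=10=1010 popcount=2 -> skip
r=11=1011 popcount=3 -> KEEP
r=12=1100 popcount=2 -> skip
r=13=1101 popcount=3 -> KEEP
r=14=1110 popcount=3 -> KEEP
r=15=1111 popcount=4 -> skip
r=16=10000 popcount=1 -> skip
r=17=10001 popcount=2 -> skip
r=18=10010 popcount=2 -> skip
r=19=10011 popcount=3 -> KEEP
r=20=10100 popcount=2 -> skip
r=21=10101 popcount=3 -> KEEP
r=22=10110 popcount=3 -> KEEP
r=23=10111 popcount=4 -> skip
r=24=11000 popcount=2 -> skip
r=25=11001 popcount=3 -> KEEP
r=26=11010 popcount=3 -> KEEP
r=27=11011 popcount=4 -> skip
r=28=11100 popcount=3 -> KEEP
r=29=11101 popcount=4 -> skip
r=30=11110 popcount=4 -> skip
r=31=11111 popcount=5 -> skip
r=32=100000 popcount=1 -> skip
r=33=100001 popcount=2 -> skip
r=34=100010 popcount=2 -> skip
r=35=100011 popcount=3 -> KEEP
r=36=100100 popcount=2 -> skip
r=37=100101 popcount=3 -> KEEP
r=38=100110 popcount=3 -> KEEP
r=39=100111 popcount=4 -> skip
r=40=101000 popcount=2 -> skip
r=41=101001 popcount=3 -> KEEP
r=42=101010 popcount=3 -> KEEP
r=43=101011 popcount=4 -> skip
r=44=101100 popcount=3 -> KEEP
r=45=101101 popcount=4 -> skip
r=46=101110 popcount=4 -> skip
r=47=101111 popcount=5 -> skip
r=48=110000 popcount=2 -> skip
r=49=110001 popcount=3 -> KEEP
r=50=110010 popcount=3 -> KEEP
r=51=110011 popcount=4 -> skip
r=52=110100 popcount=3 -> KEEP
Kept rows: 11 13 14 19 21 22 25 26 28 35 37 38 41 42 44 49 50 52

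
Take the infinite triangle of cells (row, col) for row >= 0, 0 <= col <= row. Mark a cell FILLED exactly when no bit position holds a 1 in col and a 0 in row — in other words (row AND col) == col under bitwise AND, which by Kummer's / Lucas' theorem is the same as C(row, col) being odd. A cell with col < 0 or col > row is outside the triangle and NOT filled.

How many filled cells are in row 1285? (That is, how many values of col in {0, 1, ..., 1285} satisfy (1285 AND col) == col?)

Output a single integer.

1285 in binary = 10100000101
popcount(1285) = number of 1-bits in 10100000101 = 4
A col c satisfies (1285 AND c) == c iff every set bit of c is also set in 1285; each of the 4 set bits of 1285 can independently be on or off in c.
count = 2^4 = 16

Answer: 16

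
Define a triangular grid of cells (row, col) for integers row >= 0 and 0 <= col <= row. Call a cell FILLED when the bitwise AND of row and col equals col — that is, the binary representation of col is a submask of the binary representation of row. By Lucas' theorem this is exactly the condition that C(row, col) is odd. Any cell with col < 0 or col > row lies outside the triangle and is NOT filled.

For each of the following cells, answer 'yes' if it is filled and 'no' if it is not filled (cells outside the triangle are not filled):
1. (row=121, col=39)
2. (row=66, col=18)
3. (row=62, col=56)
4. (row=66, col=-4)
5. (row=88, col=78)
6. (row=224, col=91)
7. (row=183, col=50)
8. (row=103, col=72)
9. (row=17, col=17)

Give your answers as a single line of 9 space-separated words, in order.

Answer: no no yes no no no yes no yes

Derivation:
(121,39): row=0b1111001, col=0b100111, row AND col = 0b100001 = 33; 33 != 39 -> empty
(66,18): row=0b1000010, col=0b10010, row AND col = 0b10 = 2; 2 != 18 -> empty
(62,56): row=0b111110, col=0b111000, row AND col = 0b111000 = 56; 56 == 56 -> filled
(66,-4): col outside [0, 66] -> not filled
(88,78): row=0b1011000, col=0b1001110, row AND col = 0b1001000 = 72; 72 != 78 -> empty
(224,91): row=0b11100000, col=0b1011011, row AND col = 0b1000000 = 64; 64 != 91 -> empty
(183,50): row=0b10110111, col=0b110010, row AND col = 0b110010 = 50; 50 == 50 -> filled
(103,72): row=0b1100111, col=0b1001000, row AND col = 0b1000000 = 64; 64 != 72 -> empty
(17,17): row=0b10001, col=0b10001, row AND col = 0b10001 = 17; 17 == 17 -> filled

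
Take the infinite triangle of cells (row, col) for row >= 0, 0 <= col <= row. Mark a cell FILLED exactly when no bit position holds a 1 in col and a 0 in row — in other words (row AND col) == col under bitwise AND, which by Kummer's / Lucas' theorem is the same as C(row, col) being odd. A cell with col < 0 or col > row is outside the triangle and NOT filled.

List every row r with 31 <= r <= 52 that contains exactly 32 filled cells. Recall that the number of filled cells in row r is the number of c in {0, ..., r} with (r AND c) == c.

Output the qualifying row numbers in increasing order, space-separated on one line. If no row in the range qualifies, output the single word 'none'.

Row r has 2^popcount(r) filled cells, so we need popcount(r) = log2(32) = 5.
Scan r = 31..52 and keep those with exactly 5 one-bits:
r=31=11111 popcount=5 -> KEEP
r=32=100000 popcount=1 -> skip
r=33=100001 popcount=2 -> skip
r=34=100010 popcount=2 -> skip
r=35=100011 popcount=3 -> skip
r=36=100100 popcount=2 -> skip
r=37=100101 popcount=3 -> skip
r=38=100110 popcount=3 -> skip
r=39=100111 popcount=4 -> skip
r=40=101000 popcount=2 -> skip
r=41=101001 popcount=3 -> skip
r=42=101010 popcount=3 -> skip
r=43=101011 popcount=4 -> skip
r=44=101100 popcount=3 -> skip
r=45=101101 popcount=4 -> skip
r=46=101110 popcount=4 -> skip
r=47=101111 popcount=5 -> KEEP
r=48=110000 popcount=2 -> skip
r=49=110001 popcount=3 -> skip
r=50=110010 popcount=3 -> skip
r=51=110011 popcount=4 -> skip
r=52=110100 popcount=3 -> skip
Kept rows: 31 47

Answer: 31 47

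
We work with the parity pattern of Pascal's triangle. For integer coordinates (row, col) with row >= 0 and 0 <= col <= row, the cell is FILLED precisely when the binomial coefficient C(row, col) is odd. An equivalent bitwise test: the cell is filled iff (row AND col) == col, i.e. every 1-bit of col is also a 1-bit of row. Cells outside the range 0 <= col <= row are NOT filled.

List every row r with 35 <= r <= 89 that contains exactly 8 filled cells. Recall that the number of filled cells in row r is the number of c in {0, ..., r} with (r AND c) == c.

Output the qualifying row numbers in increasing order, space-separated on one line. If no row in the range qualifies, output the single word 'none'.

Answer: 35 37 38 41 42 44 49 50 52 56 67 69 70 73 74 76 81 82 84 88

Derivation:
Row r has 2^popcount(r) filled cells, so we need popcount(r) = log2(8) = 3.
Scan r = 35..89 and keep those with exactly 3 one-bits:
r=35=100011 popcount=3 -> KEEP
r=36=100100 popcount=2 -> skip
r=37=100101 popcount=3 -> KEEP
r=38=100110 popcount=3 -> KEEP
r=39=100111 popcount=4 -> skip
r=40=101000 popcount=2 -> skip
r=41=101001 popcount=3 -> KEEP
r=42=101010 popcount=3 -> KEEP
r=43=101011 popcount=4 -> skip
r=44=101100 popcount=3 -> KEEP
r=45=101101 popcount=4 -> skip
r=46=101110 popcount=4 -> skip
r=47=101111 popcount=5 -> skip
r=48=110000 popcount=2 -> skip
r=49=110001 popcount=3 -> KEEP
r=50=110010 popcount=3 -> KEEP
r=51=110011 popcount=4 -> skip
r=52=110100 popcount=3 -> KEEP
r=53=110101 popcount=4 -> skip
r=54=110110 popcount=4 -> skip
r=55=110111 popcount=5 -> skip
r=56=111000 popcount=3 -> KEEP
r=57=111001 popcount=4 -> skip
r=58=111010 popcount=4 -> skip
r=59=111011 popcount=5 -> skip
r=60=111100 popcount=4 -> skip
r=61=111101 popcount=5 -> skip
r=62=111110 popcount=5 -> skip
r=63=111111 popcount=6 -> skip
r=64=1000000 popcount=1 -> skip
r=65=1000001 popcount=2 -> skip
r=66=1000010 popcount=2 -> skip
r=67=1000011 popcount=3 -> KEEP
r=68=1000100 popcount=2 -> skip
r=69=1000101 popcount=3 -> KEEP
r=70=1000110 popcount=3 -> KEEP
r=71=1000111 popcount=4 -> skip
r=72=1001000 popcount=2 -> skip
r=73=1001001 popcount=3 -> KEEP
r=74=1001010 popcount=3 -> KEEP
r=75=1001011 popcount=4 -> skip
r=76=1001100 popcount=3 -> KEEP
r=77=1001101 popcount=4 -> skip
r=78=1001110 popcount=4 -> skip
r=79=1001111 popcount=5 -> skip
r=80=1010000 popcount=2 -> skip
r=81=1010001 popcount=3 -> KEEP
r=82=1010010 popcount=3 -> KEEP
r=83=1010011 popcount=4 -> skip
r=84=1010100 popcount=3 -> KEEP
r=85=1010101 popcount=4 -> skip
r=86=1010110 popcount=4 -> skip
r=87=1010111 popcount=5 -> skip
r=88=1011000 popcount=3 -> KEEP
r=89=1011001 popcount=4 -> skip
Kept rows: 35 37 38 41 42 44 49 50 52 56 67 69 70 73 74 76 81 82 84 88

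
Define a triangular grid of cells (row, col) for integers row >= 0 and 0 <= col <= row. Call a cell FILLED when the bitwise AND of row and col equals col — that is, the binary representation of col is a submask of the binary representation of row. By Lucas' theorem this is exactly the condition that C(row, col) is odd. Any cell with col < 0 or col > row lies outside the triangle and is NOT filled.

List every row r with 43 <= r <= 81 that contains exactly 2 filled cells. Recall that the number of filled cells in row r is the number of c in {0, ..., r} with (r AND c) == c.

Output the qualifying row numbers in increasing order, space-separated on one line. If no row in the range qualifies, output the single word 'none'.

Answer: 64

Derivation:
Row r has 2^popcount(r) filled cells, so we need popcount(r) = log2(2) = 1.
Scan r = 43..81 and keep those with exactly 1 one-bits:
r=43=101011 popcount=4 -> skip
r=44=101100 popcount=3 -> skip
r=45=101101 popcount=4 -> skip
r=46=101110 popcount=4 -> skip
r=47=101111 popcount=5 -> skip
r=48=110000 popcount=2 -> skip
r=49=110001 popcount=3 -> skip
r=50=110010 popcount=3 -> skip
r=51=110011 popcount=4 -> skip
r=52=110100 popcount=3 -> skip
r=53=110101 popcount=4 -> skip
r=54=110110 popcount=4 -> skip
r=55=110111 popcount=5 -> skip
r=56=111000 popcount=3 -> skip
r=57=111001 popcount=4 -> skip
r=58=111010 popcount=4 -> skip
r=59=111011 popcount=5 -> skip
r=60=111100 popcount=4 -> skip
r=61=111101 popcount=5 -> skip
r=62=111110 popcount=5 -> skip
r=63=111111 popcount=6 -> skip
r=64=1000000 popcount=1 -> KEEP
r=65=1000001 popcount=2 -> skip
r=66=1000010 popcount=2 -> skip
r=67=1000011 popcount=3 -> skip
r=68=1000100 popcount=2 -> skip
r=69=1000101 popcount=3 -> skip
r=70=1000110 popcount=3 -> skip
r=71=1000111 popcount=4 -> skip
r=72=1001000 popcount=2 -> skip
r=73=1001001 popcount=3 -> skip
r=74=1001010 popcount=3 -> skip
r=75=1001011 popcount=4 -> skip
r=76=1001100 popcount=3 -> skip
r=77=1001101 popcount=4 -> skip
r=78=1001110 popcount=4 -> skip
r=79=1001111 popcount=5 -> skip
r=80=1010000 popcount=2 -> skip
r=81=1010001 popcount=3 -> skip
Kept rows: 64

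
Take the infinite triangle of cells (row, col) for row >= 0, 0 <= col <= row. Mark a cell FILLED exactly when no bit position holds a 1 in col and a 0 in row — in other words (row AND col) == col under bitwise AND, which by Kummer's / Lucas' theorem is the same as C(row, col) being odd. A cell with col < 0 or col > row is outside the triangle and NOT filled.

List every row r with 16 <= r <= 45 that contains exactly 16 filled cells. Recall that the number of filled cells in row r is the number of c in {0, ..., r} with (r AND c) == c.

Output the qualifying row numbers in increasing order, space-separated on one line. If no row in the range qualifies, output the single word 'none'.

Answer: 23 27 29 30 39 43 45

Derivation:
Row r has 2^popcount(r) filled cells, so we need popcount(r) = log2(16) = 4.
Scan r = 16..45 and keep those with exactly 4 one-bits:
r=16=10000 popcount=1 -> skip
r=17=10001 popcount=2 -> skip
r=18=10010 popcount=2 -> skip
r=19=10011 popcount=3 -> skip
r=20=10100 popcount=2 -> skip
r=21=10101 popcount=3 -> skip
r=22=10110 popcount=3 -> skip
r=23=10111 popcount=4 -> KEEP
r=24=11000 popcount=2 -> skip
r=25=11001 popcount=3 -> skip
r=26=11010 popcount=3 -> skip
r=27=11011 popcount=4 -> KEEP
r=28=11100 popcount=3 -> skip
r=29=11101 popcount=4 -> KEEP
r=30=11110 popcount=4 -> KEEP
r=31=11111 popcount=5 -> skip
r=32=100000 popcount=1 -> skip
r=33=100001 popcount=2 -> skip
r=34=100010 popcount=2 -> skip
r=35=100011 popcount=3 -> skip
r=36=100100 popcount=2 -> skip
r=37=100101 popcount=3 -> skip
r=38=100110 popcount=3 -> skip
r=39=100111 popcount=4 -> KEEP
r=40=101000 popcount=2 -> skip
r=41=101001 popcount=3 -> skip
r=42=101010 popcount=3 -> skip
r=43=101011 popcount=4 -> KEEP
r=44=101100 popcount=3 -> skip
r=45=101101 popcount=4 -> KEEP
Kept rows: 23 27 29 30 39 43 45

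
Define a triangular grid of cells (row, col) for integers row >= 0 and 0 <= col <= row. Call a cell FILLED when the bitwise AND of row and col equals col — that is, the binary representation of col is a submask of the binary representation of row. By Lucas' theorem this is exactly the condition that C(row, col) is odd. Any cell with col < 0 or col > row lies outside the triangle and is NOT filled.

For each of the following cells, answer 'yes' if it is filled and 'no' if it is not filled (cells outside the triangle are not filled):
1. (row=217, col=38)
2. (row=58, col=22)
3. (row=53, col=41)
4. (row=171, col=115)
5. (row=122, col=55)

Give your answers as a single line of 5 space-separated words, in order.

(217,38): row=0b11011001, col=0b100110, row AND col = 0b0 = 0; 0 != 38 -> empty
(58,22): row=0b111010, col=0b10110, row AND col = 0b10010 = 18; 18 != 22 -> empty
(53,41): row=0b110101, col=0b101001, row AND col = 0b100001 = 33; 33 != 41 -> empty
(171,115): row=0b10101011, col=0b1110011, row AND col = 0b100011 = 35; 35 != 115 -> empty
(122,55): row=0b1111010, col=0b110111, row AND col = 0b110010 = 50; 50 != 55 -> empty

Answer: no no no no no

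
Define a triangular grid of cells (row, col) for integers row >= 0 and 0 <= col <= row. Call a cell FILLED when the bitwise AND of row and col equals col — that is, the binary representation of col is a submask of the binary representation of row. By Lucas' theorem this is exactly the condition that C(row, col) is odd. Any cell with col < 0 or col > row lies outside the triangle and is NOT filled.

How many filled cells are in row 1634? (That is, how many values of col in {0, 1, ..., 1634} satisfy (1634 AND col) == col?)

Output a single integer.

1634 in binary = 11001100010
popcount(1634) = number of 1-bits in 11001100010 = 5
A col c satisfies (1634 AND c) == c iff every set bit of c is also set in 1634; each of the 5 set bits of 1634 can independently be on or off in c.
count = 2^5 = 32

Answer: 32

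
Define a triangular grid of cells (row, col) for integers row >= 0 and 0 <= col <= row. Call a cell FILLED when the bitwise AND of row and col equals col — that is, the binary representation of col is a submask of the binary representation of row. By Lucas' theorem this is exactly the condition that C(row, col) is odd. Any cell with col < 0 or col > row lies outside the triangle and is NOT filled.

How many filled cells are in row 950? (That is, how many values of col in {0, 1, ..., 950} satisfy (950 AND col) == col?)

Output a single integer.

950 in binary = 1110110110
popcount(950) = number of 1-bits in 1110110110 = 7
A col c satisfies (950 AND c) == c iff every set bit of c is also set in 950; each of the 7 set bits of 950 can independently be on or off in c.
count = 2^7 = 128

Answer: 128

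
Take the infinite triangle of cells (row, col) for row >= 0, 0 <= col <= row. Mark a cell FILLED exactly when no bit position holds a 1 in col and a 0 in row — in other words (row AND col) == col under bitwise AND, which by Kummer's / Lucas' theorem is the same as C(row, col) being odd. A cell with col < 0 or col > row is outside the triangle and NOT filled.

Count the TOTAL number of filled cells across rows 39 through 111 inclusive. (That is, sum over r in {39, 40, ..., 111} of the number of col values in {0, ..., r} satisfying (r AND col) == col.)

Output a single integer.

r39=100111 pc4: +16 =16
r40=101000 pc2: +4 =20
r41=101001 pc3: +8 =28
r42=101010 pc3: +8 =36
r43=101011 pc4: +16 =52
r44=101100 pc3: +8 =60
r45=101101 pc4: +16 =76
r46=101110 pc4: +16 =92
r47=101111 pc5: +32 =124
r48=110000 pc2: +4 =128
r49=110001 pc3: +8 =136
r50=110010 pc3: +8 =144
r51=110011 pc4: +16 =160
r52=110100 pc3: +8 =168
r53=110101 pc4: +16 =184
r54=110110 pc4: +16 =200
r55=110111 pc5: +32 =232
r56=111000 pc3: +8 =240
r57=111001 pc4: +16 =256
r58=111010 pc4: +16 =272
r59=111011 pc5: +32 =304
r60=111100 pc4: +16 =320
r61=111101 pc5: +32 =352
r62=111110 pc5: +32 =384
r63=111111 pc6: +64 =448
r64=1000000 pc1: +2 =450
r65=1000001 pc2: +4 =454
r66=1000010 pc2: +4 =458
r67=1000011 pc3: +8 =466
r68=1000100 pc2: +4 =470
r69=1000101 pc3: +8 =478
r70=1000110 pc3: +8 =486
r71=1000111 pc4: +16 =502
r72=1001000 pc2: +4 =506
r73=1001001 pc3: +8 =514
r74=1001010 pc3: +8 =522
r75=1001011 pc4: +16 =538
r76=1001100 pc3: +8 =546
r77=1001101 pc4: +16 =562
r78=1001110 pc4: +16 =578
r79=1001111 pc5: +32 =610
r80=1010000 pc2: +4 =614
r81=1010001 pc3: +8 =622
r82=1010010 pc3: +8 =630
r83=1010011 pc4: +16 =646
r84=1010100 pc3: +8 =654
r85=1010101 pc4: +16 =670
r86=1010110 pc4: +16 =686
r87=1010111 pc5: +32 =718
r88=1011000 pc3: +8 =726
r89=1011001 pc4: +16 =742
r90=1011010 pc4: +16 =758
r91=1011011 pc5: +32 =790
r92=1011100 pc4: +16 =806
r93=1011101 pc5: +32 =838
r94=1011110 pc5: +32 =870
r95=1011111 pc6: +64 =934
r96=1100000 pc2: +4 =938
r97=1100001 pc3: +8 =946
r98=1100010 pc3: +8 =954
r99=1100011 pc4: +16 =970
r100=1100100 pc3: +8 =978
r101=1100101 pc4: +16 =994
r102=1100110 pc4: +16 =1010
r103=1100111 pc5: +32 =1042
r104=1101000 pc3: +8 =1050
r105=1101001 pc4: +16 =1066
r106=1101010 pc4: +16 =1082
r107=1101011 pc5: +32 =1114
r108=1101100 pc4: +16 =1130
r109=1101101 pc5: +32 =1162
r110=1101110 pc5: +32 =1194
r111=1101111 pc6: +64 =1258

Answer: 1258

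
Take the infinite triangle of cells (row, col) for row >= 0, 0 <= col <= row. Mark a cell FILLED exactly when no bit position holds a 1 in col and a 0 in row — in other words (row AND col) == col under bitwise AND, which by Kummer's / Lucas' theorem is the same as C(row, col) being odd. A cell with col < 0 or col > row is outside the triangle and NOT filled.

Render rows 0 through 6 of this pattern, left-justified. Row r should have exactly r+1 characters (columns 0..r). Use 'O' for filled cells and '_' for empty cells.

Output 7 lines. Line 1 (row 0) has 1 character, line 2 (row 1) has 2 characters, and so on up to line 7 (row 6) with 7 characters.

Answer: O
OO
O_O
OOOO
O___O
OO__OO
O_O_O_O

Derivation:
r0=0: O
r1=1: OO
r2=10: O_O
r3=11: OOOO
r4=100: O___O
r5=101: OO__OO
r6=110: O_O_O_O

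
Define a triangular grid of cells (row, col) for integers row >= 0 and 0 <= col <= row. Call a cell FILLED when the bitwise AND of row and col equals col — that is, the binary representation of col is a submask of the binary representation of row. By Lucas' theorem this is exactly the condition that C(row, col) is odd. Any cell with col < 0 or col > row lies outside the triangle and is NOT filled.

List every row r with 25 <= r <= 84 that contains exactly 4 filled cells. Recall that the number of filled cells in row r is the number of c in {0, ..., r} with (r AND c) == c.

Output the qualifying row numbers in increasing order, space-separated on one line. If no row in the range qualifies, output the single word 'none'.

Row r has 2^popcount(r) filled cells, so we need popcount(r) = log2(4) = 2.
Scan r = 25..84 and keep those with exactly 2 one-bits:
r=25=11001 popcount=3 -> skip
r=26=11010 popcount=3 -> skip
r=27=11011 popcount=4 -> skip
r=28=11100 popcount=3 -> skip
r=29=11101 popcount=4 -> skip
r=30=11110 popcount=4 -> skip
r=31=11111 popcount=5 -> skip
r=32=100000 popcount=1 -> skip
r=33=100001 popcount=2 -> KEEP
r=34=100010 popcount=2 -> KEEP
r=35=100011 popcount=3 -> skip
r=36=100100 popcount=2 -> KEEP
r=37=100101 popcount=3 -> skip
r=38=100110 popcount=3 -> skip
r=39=100111 popcount=4 -> skip
r=40=101000 popcount=2 -> KEEP
r=41=101001 popcount=3 -> skip
r=42=101010 popcount=3 -> skip
r=43=101011 popcount=4 -> skip
r=44=101100 popcount=3 -> skip
r=45=101101 popcount=4 -> skip
r=46=101110 popcount=4 -> skip
r=47=101111 popcount=5 -> skip
r=48=110000 popcount=2 -> KEEP
r=49=110001 popcount=3 -> skip
r=50=110010 popcount=3 -> skip
r=51=110011 popcount=4 -> skip
r=52=110100 popcount=3 -> skip
r=53=110101 popcount=4 -> skip
r=54=110110 popcount=4 -> skip
r=55=110111 popcount=5 -> skip
r=56=111000 popcount=3 -> skip
r=57=111001 popcount=4 -> skip
r=58=111010 popcount=4 -> skip
r=59=111011 popcount=5 -> skip
r=60=111100 popcount=4 -> skip
r=61=111101 popcount=5 -> skip
r=62=111110 popcount=5 -> skip
r=63=111111 popcount=6 -> skip
r=64=1000000 popcount=1 -> skip
r=65=1000001 popcount=2 -> KEEP
r=66=1000010 popcount=2 -> KEEP
r=67=1000011 popcount=3 -> skip
r=68=1000100 popcount=2 -> KEEP
r=69=1000101 popcount=3 -> skip
r=70=1000110 popcount=3 -> skip
r=71=1000111 popcount=4 -> skip
r=72=1001000 popcount=2 -> KEEP
r=73=1001001 popcount=3 -> skip
r=74=1001010 popcount=3 -> skip
r=75=1001011 popcount=4 -> skip
r=76=1001100 popcount=3 -> skip
r=77=1001101 popcount=4 -> skip
r=78=1001110 popcount=4 -> skip
r=79=1001111 popcount=5 -> skip
r=80=1010000 popcount=2 -> KEEP
r=81=1010001 popcount=3 -> skip
r=82=1010010 popcount=3 -> skip
r=83=1010011 popcount=4 -> skip
r=84=1010100 popcount=3 -> skip
Kept rows: 33 34 36 40 48 65 66 68 72 80

Answer: 33 34 36 40 48 65 66 68 72 80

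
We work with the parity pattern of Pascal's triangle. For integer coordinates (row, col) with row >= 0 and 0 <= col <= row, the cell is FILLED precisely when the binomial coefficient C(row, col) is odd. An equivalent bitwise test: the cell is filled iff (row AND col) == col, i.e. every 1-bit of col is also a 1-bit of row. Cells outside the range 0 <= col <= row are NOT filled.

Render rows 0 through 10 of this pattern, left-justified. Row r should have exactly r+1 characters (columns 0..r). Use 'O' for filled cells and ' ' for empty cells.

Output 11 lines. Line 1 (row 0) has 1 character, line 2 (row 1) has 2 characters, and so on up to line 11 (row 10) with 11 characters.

Answer: O
OO
O O
OOOO
O   O
OO  OO
O O O O
OOOOOOOO
O       O
OO      OO
O O     O O

Derivation:
r0=0: O
r1=1: OO
r2=10: O O
r3=11: OOOO
r4=100: O   O
r5=101: OO  OO
r6=110: O O O O
r7=111: OOOOOOOO
r8=1000: O       O
r9=1001: OO      OO
r10=1010: O O     O O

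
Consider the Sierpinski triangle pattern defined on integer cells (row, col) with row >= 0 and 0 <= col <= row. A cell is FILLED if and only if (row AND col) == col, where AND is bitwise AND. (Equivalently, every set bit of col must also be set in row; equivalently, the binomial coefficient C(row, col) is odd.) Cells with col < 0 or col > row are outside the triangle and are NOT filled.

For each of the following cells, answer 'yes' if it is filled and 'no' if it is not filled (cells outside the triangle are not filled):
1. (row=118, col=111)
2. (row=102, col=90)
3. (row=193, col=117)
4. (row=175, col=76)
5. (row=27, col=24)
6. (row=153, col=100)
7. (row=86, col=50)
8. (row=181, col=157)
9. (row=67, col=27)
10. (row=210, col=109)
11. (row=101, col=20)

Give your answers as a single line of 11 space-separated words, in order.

(118,111): row=0b1110110, col=0b1101111, row AND col = 0b1100110 = 102; 102 != 111 -> empty
(102,90): row=0b1100110, col=0b1011010, row AND col = 0b1000010 = 66; 66 != 90 -> empty
(193,117): row=0b11000001, col=0b1110101, row AND col = 0b1000001 = 65; 65 != 117 -> empty
(175,76): row=0b10101111, col=0b1001100, row AND col = 0b1100 = 12; 12 != 76 -> empty
(27,24): row=0b11011, col=0b11000, row AND col = 0b11000 = 24; 24 == 24 -> filled
(153,100): row=0b10011001, col=0b1100100, row AND col = 0b0 = 0; 0 != 100 -> empty
(86,50): row=0b1010110, col=0b110010, row AND col = 0b10010 = 18; 18 != 50 -> empty
(181,157): row=0b10110101, col=0b10011101, row AND col = 0b10010101 = 149; 149 != 157 -> empty
(67,27): row=0b1000011, col=0b11011, row AND col = 0b11 = 3; 3 != 27 -> empty
(210,109): row=0b11010010, col=0b1101101, row AND col = 0b1000000 = 64; 64 != 109 -> empty
(101,20): row=0b1100101, col=0b10100, row AND col = 0b100 = 4; 4 != 20 -> empty

Answer: no no no no yes no no no no no no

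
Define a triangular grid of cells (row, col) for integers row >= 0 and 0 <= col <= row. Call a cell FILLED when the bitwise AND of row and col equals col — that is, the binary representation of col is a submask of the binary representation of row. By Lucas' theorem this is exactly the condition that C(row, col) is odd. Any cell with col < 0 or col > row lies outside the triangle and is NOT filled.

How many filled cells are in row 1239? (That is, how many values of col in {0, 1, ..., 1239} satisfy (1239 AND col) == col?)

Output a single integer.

Answer: 128

Derivation:
1239 in binary = 10011010111
popcount(1239) = number of 1-bits in 10011010111 = 7
A col c satisfies (1239 AND c) == c iff every set bit of c is also set in 1239; each of the 7 set bits of 1239 can independently be on or off in c.
count = 2^7 = 128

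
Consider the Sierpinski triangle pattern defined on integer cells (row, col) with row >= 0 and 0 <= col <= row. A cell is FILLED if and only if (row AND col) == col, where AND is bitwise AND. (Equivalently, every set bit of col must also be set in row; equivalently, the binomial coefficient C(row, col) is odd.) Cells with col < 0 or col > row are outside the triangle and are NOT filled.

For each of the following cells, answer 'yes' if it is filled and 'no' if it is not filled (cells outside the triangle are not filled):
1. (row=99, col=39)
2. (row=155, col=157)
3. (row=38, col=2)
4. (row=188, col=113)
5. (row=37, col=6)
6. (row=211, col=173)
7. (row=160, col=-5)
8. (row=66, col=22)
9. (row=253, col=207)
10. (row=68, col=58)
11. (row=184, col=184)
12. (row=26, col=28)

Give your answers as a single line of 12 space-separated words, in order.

(99,39): row=0b1100011, col=0b100111, row AND col = 0b100011 = 35; 35 != 39 -> empty
(155,157): col outside [0, 155] -> not filled
(38,2): row=0b100110, col=0b10, row AND col = 0b10 = 2; 2 == 2 -> filled
(188,113): row=0b10111100, col=0b1110001, row AND col = 0b110000 = 48; 48 != 113 -> empty
(37,6): row=0b100101, col=0b110, row AND col = 0b100 = 4; 4 != 6 -> empty
(211,173): row=0b11010011, col=0b10101101, row AND col = 0b10000001 = 129; 129 != 173 -> empty
(160,-5): col outside [0, 160] -> not filled
(66,22): row=0b1000010, col=0b10110, row AND col = 0b10 = 2; 2 != 22 -> empty
(253,207): row=0b11111101, col=0b11001111, row AND col = 0b11001101 = 205; 205 != 207 -> empty
(68,58): row=0b1000100, col=0b111010, row AND col = 0b0 = 0; 0 != 58 -> empty
(184,184): row=0b10111000, col=0b10111000, row AND col = 0b10111000 = 184; 184 == 184 -> filled
(26,28): col outside [0, 26] -> not filled

Answer: no no yes no no no no no no no yes no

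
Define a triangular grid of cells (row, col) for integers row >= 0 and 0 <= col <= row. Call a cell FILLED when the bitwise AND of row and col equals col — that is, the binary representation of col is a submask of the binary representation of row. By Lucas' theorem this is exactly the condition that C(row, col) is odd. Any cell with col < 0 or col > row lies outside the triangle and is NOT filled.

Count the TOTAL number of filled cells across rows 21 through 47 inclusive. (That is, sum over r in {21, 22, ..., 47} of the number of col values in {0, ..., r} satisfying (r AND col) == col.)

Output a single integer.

Answer: 302

Derivation:
r21=10101 pc3: +8 =8
r22=10110 pc3: +8 =16
r23=10111 pc4: +16 =32
r24=11000 pc2: +4 =36
r25=11001 pc3: +8 =44
r26=11010 pc3: +8 =52
r27=11011 pc4: +16 =68
r28=11100 pc3: +8 =76
r29=11101 pc4: +16 =92
r30=11110 pc4: +16 =108
r31=11111 pc5: +32 =140
r32=100000 pc1: +2 =142
r33=100001 pc2: +4 =146
r34=100010 pc2: +4 =150
r35=100011 pc3: +8 =158
r36=100100 pc2: +4 =162
r37=100101 pc3: +8 =170
r38=100110 pc3: +8 =178
r39=100111 pc4: +16 =194
r40=101000 pc2: +4 =198
r41=101001 pc3: +8 =206
r42=101010 pc3: +8 =214
r43=101011 pc4: +16 =230
r44=101100 pc3: +8 =238
r45=101101 pc4: +16 =254
r46=101110 pc4: +16 =270
r47=101111 pc5: +32 =302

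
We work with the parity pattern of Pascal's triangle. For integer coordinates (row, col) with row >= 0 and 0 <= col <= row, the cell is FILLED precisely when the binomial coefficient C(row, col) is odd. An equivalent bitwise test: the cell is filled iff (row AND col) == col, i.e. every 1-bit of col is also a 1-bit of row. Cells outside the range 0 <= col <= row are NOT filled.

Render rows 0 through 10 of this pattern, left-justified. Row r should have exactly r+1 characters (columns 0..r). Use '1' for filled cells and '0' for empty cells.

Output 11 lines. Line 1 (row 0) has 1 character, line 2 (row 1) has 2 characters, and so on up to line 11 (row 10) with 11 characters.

r0=0: 1
r1=1: 11
r2=10: 101
r3=11: 1111
r4=100: 10001
r5=101: 110011
r6=110: 1010101
r7=111: 11111111
r8=1000: 100000001
r9=1001: 1100000011
r10=1010: 10100000101

Answer: 1
11
101
1111
10001
110011
1010101
11111111
100000001
1100000011
10100000101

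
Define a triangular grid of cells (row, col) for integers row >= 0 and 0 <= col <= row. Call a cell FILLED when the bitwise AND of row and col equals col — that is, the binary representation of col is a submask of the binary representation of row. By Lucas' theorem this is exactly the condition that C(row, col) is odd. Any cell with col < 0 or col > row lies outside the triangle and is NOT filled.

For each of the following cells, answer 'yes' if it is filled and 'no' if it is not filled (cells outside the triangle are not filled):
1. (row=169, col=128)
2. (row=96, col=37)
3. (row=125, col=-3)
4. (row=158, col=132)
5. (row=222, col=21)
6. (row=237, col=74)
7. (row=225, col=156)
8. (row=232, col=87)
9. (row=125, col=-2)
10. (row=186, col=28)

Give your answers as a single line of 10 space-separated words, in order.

(169,128): row=0b10101001, col=0b10000000, row AND col = 0b10000000 = 128; 128 == 128 -> filled
(96,37): row=0b1100000, col=0b100101, row AND col = 0b100000 = 32; 32 != 37 -> empty
(125,-3): col outside [0, 125] -> not filled
(158,132): row=0b10011110, col=0b10000100, row AND col = 0b10000100 = 132; 132 == 132 -> filled
(222,21): row=0b11011110, col=0b10101, row AND col = 0b10100 = 20; 20 != 21 -> empty
(237,74): row=0b11101101, col=0b1001010, row AND col = 0b1001000 = 72; 72 != 74 -> empty
(225,156): row=0b11100001, col=0b10011100, row AND col = 0b10000000 = 128; 128 != 156 -> empty
(232,87): row=0b11101000, col=0b1010111, row AND col = 0b1000000 = 64; 64 != 87 -> empty
(125,-2): col outside [0, 125] -> not filled
(186,28): row=0b10111010, col=0b11100, row AND col = 0b11000 = 24; 24 != 28 -> empty

Answer: yes no no yes no no no no no no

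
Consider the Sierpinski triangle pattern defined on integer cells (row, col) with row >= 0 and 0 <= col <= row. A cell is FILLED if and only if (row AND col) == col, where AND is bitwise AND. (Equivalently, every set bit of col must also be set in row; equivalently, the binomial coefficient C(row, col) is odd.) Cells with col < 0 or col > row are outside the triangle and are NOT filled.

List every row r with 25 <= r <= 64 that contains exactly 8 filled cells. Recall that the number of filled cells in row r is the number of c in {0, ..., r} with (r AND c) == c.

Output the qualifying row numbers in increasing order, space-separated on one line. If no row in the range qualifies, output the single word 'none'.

Answer: 25 26 28 35 37 38 41 42 44 49 50 52 56

Derivation:
Row r has 2^popcount(r) filled cells, so we need popcount(r) = log2(8) = 3.
Scan r = 25..64 and keep those with exactly 3 one-bits:
r=25=11001 popcount=3 -> KEEP
r=26=11010 popcount=3 -> KEEP
r=27=11011 popcount=4 -> skip
r=28=11100 popcount=3 -> KEEP
r=29=11101 popcount=4 -> skip
r=30=11110 popcount=4 -> skip
r=31=11111 popcount=5 -> skip
r=32=100000 popcount=1 -> skip
r=33=100001 popcount=2 -> skip
r=34=100010 popcount=2 -> skip
r=35=100011 popcount=3 -> KEEP
r=36=100100 popcount=2 -> skip
r=37=100101 popcount=3 -> KEEP
r=38=100110 popcount=3 -> KEEP
r=39=100111 popcount=4 -> skip
r=40=101000 popcount=2 -> skip
r=41=101001 popcount=3 -> KEEP
r=42=101010 popcount=3 -> KEEP
r=43=101011 popcount=4 -> skip
r=44=101100 popcount=3 -> KEEP
r=45=101101 popcount=4 -> skip
r=46=101110 popcount=4 -> skip
r=47=101111 popcount=5 -> skip
r=48=110000 popcount=2 -> skip
r=49=110001 popcount=3 -> KEEP
r=50=110010 popcount=3 -> KEEP
r=51=110011 popcount=4 -> skip
r=52=110100 popcount=3 -> KEEP
r=53=110101 popcount=4 -> skip
r=54=110110 popcount=4 -> skip
r=55=110111 popcount=5 -> skip
r=56=111000 popcount=3 -> KEEP
r=57=111001 popcount=4 -> skip
r=58=111010 popcount=4 -> skip
r=59=111011 popcount=5 -> skip
r=60=111100 popcount=4 -> skip
r=61=111101 popcount=5 -> skip
r=62=111110 popcount=5 -> skip
r=63=111111 popcount=6 -> skip
r=64=1000000 popcount=1 -> skip
Kept rows: 25 26 28 35 37 38 41 42 44 49 50 52 56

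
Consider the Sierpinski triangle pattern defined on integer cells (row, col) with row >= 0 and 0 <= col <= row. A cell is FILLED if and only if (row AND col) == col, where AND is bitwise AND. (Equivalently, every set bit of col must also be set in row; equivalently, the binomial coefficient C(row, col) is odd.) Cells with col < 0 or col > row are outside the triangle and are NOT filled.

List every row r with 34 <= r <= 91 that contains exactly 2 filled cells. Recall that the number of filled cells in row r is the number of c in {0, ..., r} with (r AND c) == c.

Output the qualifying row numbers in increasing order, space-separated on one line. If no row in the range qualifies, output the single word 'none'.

Row r has 2^popcount(r) filled cells, so we need popcount(r) = log2(2) = 1.
Scan r = 34..91 and keep those with exactly 1 one-bits:
r=34=100010 popcount=2 -> skip
r=35=100011 popcount=3 -> skip
r=36=100100 popcount=2 -> skip
r=37=100101 popcount=3 -> skip
r=38=100110 popcount=3 -> skip
r=39=100111 popcount=4 -> skip
r=40=101000 popcount=2 -> skip
r=41=101001 popcount=3 -> skip
r=42=101010 popcount=3 -> skip
r=43=101011 popcount=4 -> skip
r=44=101100 popcount=3 -> skip
r=45=101101 popcount=4 -> skip
r=46=101110 popcount=4 -> skip
r=47=101111 popcount=5 -> skip
r=48=110000 popcount=2 -> skip
r=49=110001 popcount=3 -> skip
r=50=110010 popcount=3 -> skip
r=51=110011 popcount=4 -> skip
r=52=110100 popcount=3 -> skip
r=53=110101 popcount=4 -> skip
r=54=110110 popcount=4 -> skip
r=55=110111 popcount=5 -> skip
r=56=111000 popcount=3 -> skip
r=57=111001 popcount=4 -> skip
r=58=111010 popcount=4 -> skip
r=59=111011 popcount=5 -> skip
r=60=111100 popcount=4 -> skip
r=61=111101 popcount=5 -> skip
r=62=111110 popcount=5 -> skip
r=63=111111 popcount=6 -> skip
r=64=1000000 popcount=1 -> KEEP
r=65=1000001 popcount=2 -> skip
r=66=1000010 popcount=2 -> skip
r=67=1000011 popcount=3 -> skip
r=68=1000100 popcount=2 -> skip
r=69=1000101 popcount=3 -> skip
r=70=1000110 popcount=3 -> skip
r=71=1000111 popcount=4 -> skip
r=72=1001000 popcount=2 -> skip
r=73=1001001 popcount=3 -> skip
r=74=1001010 popcount=3 -> skip
r=75=1001011 popcount=4 -> skip
r=76=1001100 popcount=3 -> skip
r=77=1001101 popcount=4 -> skip
r=78=1001110 popcount=4 -> skip
r=79=1001111 popcount=5 -> skip
r=80=1010000 popcount=2 -> skip
r=81=1010001 popcount=3 -> skip
r=82=1010010 popcount=3 -> skip
r=83=1010011 popcount=4 -> skip
r=84=1010100 popcount=3 -> skip
r=85=1010101 popcount=4 -> skip
r=86=1010110 popcount=4 -> skip
r=87=1010111 popcount=5 -> skip
r=88=1011000 popcount=3 -> skip
r=89=1011001 popcount=4 -> skip
r=90=1011010 popcount=4 -> skip
r=91=1011011 popcount=5 -> skip
Kept rows: 64

Answer: 64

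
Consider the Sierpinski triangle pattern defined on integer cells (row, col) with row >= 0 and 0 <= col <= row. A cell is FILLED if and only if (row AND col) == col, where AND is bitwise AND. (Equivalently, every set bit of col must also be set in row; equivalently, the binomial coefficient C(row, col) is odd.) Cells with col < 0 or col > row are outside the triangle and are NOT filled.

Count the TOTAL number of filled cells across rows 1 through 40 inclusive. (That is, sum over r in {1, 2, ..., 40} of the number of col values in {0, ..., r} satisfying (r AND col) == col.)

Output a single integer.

r1=1 pc1: +2 =2
r2=10 pc1: +2 =4
r3=11 pc2: +4 =8
r4=100 pc1: +2 =10
r5=101 pc2: +4 =14
r6=110 pc2: +4 =18
r7=111 pc3: +8 =26
r8=1000 pc1: +2 =28
r9=1001 pc2: +4 =32
r10=1010 pc2: +4 =36
r11=1011 pc3: +8 =44
r12=1100 pc2: +4 =48
r13=1101 pc3: +8 =56
r14=1110 pc3: +8 =64
r15=1111 pc4: +16 =80
r16=10000 pc1: +2 =82
r17=10001 pc2: +4 =86
r18=10010 pc2: +4 =90
r19=10011 pc3: +8 =98
r20=10100 pc2: +4 =102
r21=10101 pc3: +8 =110
r22=10110 pc3: +8 =118
r23=10111 pc4: +16 =134
r24=11000 pc2: +4 =138
r25=11001 pc3: +8 =146
r26=11010 pc3: +8 =154
r27=11011 pc4: +16 =170
r28=11100 pc3: +8 =178
r29=11101 pc4: +16 =194
r30=11110 pc4: +16 =210
r31=11111 pc5: +32 =242
r32=100000 pc1: +2 =244
r33=100001 pc2: +4 =248
r34=100010 pc2: +4 =252
r35=100011 pc3: +8 =260
r36=100100 pc2: +4 =264
r37=100101 pc3: +8 =272
r38=100110 pc3: +8 =280
r39=100111 pc4: +16 =296
r40=101000 pc2: +4 =300

Answer: 300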